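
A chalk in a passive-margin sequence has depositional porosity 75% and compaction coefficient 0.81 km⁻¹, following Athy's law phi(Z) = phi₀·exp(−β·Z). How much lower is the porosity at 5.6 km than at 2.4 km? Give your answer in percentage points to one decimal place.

phi(2.4) = 0.75·e^(−0.81×2.4) = 0.1073
phi(5.6) = 0.75·e^(−0.81×5.6) = 0.0080
Δphi = 0.1073 − 0.0080 = 0.0993

9.9 percentage points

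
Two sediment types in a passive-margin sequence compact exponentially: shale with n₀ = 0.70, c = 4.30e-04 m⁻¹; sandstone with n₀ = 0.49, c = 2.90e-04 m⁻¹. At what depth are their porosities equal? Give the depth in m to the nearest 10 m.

Working in km (1 km = 1000 m; c in km⁻¹ = c in m⁻¹ × 1000):
Set n₀ₐ e^(−cₐd) = n₀ᵦ e^(−cᵦd) ⇒ ln(n₀ₐ/n₀ᵦ) = (cₐ − cᵦ)·d
d = ln(0.7/0.49) / (0.43 − 0.29) = 0.3567 / 0.14 = 2.548 km

2550 m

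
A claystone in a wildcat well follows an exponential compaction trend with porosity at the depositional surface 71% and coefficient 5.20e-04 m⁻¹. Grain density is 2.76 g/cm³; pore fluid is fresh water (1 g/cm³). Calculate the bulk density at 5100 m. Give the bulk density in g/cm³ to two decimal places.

Working in km (1 km = 1000 m; k in km⁻¹ = k in m⁻¹ × 1000):
Porosity at depth: phi = 0.71·exp(−0.52×5.1) = 0.71×0.0705 = 0.0501
Bulk density: ρ_b = (1−phi)ρ_g + phi·ρ_f = 0.9499×2.76 + 0.0501×1
       = 2.622 + 0.050 = 2.672 g/cm³

2.67 g/cm³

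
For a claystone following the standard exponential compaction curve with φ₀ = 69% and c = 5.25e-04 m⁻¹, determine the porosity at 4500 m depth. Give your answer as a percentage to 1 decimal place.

Working in km (1 km = 1000 m; c in km⁻¹ = c in m⁻¹ × 1000):
φ = φ₀·exp(−c·d) = 0.69 × exp(−0.525 × 4.5) = 0.69 × exp(−2.363)
  = 0.69 × 0.0942 = 0.0650

6.5%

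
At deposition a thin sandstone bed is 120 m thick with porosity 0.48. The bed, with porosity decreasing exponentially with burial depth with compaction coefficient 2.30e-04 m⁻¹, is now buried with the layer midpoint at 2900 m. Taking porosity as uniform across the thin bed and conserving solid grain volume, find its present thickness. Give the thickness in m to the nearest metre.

Working in km (1 km = 1000 m; c in km⁻¹ = c in m⁻¹ × 1000):
Porosity at 2.9 km: φ = 0.48·exp(−0.23×2.9) = 0.2464
Solid-volume conservation: h(1−φ) = h₀(1−φ₀) ⇒ h = h₀·(1−φ₀)/(1−φ)
h = 0.12 × (1 − 0.48)/(1 − 0.2464) = 0.12 × 0.6900 = 0.0828 km

83 m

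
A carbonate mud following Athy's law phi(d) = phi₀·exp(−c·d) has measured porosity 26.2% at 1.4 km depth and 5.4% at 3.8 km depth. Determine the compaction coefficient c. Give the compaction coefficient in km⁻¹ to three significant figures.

Athy: phi(d) = phi₀ e^(−cd) ⇒ phi₁/phi₂ = e^{c(d₂−d₁)} ⇒ c = ln(phi₁/phi₂)/(d₂−d₁)
c = ln(0.262/0.054) / (3.8 − 1.4) = ln(4.852) / 2.4 = 1.5794 / 2.4 = 0.6581 km⁻¹

0.658 km⁻¹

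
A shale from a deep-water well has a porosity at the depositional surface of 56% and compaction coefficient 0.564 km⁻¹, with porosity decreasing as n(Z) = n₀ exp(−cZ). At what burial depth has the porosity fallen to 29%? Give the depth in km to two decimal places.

1.17 km

Invert Athy's law: Z = ln(n₀/n) / c
Z = ln(0.56/0.29) / 0.564 = ln(1.931) / 0.564 = 0.6581 / 0.564 = 1.167 km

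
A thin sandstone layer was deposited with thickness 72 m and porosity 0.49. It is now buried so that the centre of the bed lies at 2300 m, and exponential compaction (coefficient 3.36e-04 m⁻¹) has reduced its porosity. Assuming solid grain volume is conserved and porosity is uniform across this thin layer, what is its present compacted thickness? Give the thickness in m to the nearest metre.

Working in km (1 km = 1000 m; c in km⁻¹ = c in m⁻¹ × 1000):
Porosity at 2.3 km: phi = 0.49·exp(−0.336×2.3) = 0.2262
Solid-volume conservation: h(1−phi) = h₀(1−phi₀) ⇒ h = h₀·(1−phi₀)/(1−phi)
h = 0.072 × (1 − 0.49)/(1 − 0.2262) = 0.072 × 0.6591 = 0.0475 km

47 m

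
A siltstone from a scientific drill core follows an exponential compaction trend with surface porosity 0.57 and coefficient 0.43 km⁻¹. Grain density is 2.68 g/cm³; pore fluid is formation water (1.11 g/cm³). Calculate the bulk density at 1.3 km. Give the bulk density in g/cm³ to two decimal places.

2.17 g/cm³

Porosity at depth: φ = 0.57·exp(−0.43×1.3) = 0.57×0.5718 = 0.3259
Bulk density: ρ_b = (1−φ)ρ_g + φ·ρ_f = 0.6741×2.68 + 0.3259×1.11
       = 1.807 + 0.362 = 2.168 g/cm³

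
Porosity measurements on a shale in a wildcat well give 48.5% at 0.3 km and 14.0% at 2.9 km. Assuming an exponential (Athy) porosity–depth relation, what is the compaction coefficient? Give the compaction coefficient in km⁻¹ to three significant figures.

Athy: φ(z) = φ₀ e^(−kz) ⇒ φ₁/φ₂ = e^{k(z₂−z₁)} ⇒ k = ln(φ₁/φ₂)/(z₂−z₁)
k = ln(0.485/0.14) / (2.9 − 0.3) = ln(3.464) / 2.6 = 1.2425 / 2.6 = 0.4779 km⁻¹

0.478 km⁻¹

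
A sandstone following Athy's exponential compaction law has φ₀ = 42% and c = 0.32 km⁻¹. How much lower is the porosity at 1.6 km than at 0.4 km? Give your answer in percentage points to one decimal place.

11.8 percentage points

φ(0.4) = 0.42·e^(−0.32×0.4) = 0.3695
φ(1.6) = 0.42·e^(−0.32×1.6) = 0.2517
Δφ = 0.3695 − 0.2517 = 0.1178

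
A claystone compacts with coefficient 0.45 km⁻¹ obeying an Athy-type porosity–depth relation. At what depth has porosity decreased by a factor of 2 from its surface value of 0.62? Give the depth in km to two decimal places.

1.54 km

phi/phi₀ = 1/2 ⇒ exp(−c·Z) = 1/2 ⇒ Z = ln(2) / c
Z = 0.6931 / 0.45 = 1.540 km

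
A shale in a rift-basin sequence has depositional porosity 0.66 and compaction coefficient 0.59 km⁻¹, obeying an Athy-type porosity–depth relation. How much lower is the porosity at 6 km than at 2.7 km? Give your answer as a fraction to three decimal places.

n(2.7) = 0.66·e^(−0.59×2.7) = 0.1342
n(6) = 0.66·e^(−0.59×6) = 0.0191
Δn = 0.1342 − 0.0191 = 0.1150

0.115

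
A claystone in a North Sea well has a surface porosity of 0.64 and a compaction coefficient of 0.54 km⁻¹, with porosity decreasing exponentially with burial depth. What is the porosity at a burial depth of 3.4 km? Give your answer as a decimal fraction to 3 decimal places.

phi = phi₀·exp(−β·Z) = 0.64 × exp(−0.54 × 3.4) = 0.64 × exp(−1.836)
  = 0.64 × 0.1595 = 0.1021

0.102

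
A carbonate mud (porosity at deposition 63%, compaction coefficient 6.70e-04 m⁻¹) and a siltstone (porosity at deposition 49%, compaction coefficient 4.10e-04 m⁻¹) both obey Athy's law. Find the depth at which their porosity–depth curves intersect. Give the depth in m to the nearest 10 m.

Working in km (1 km = 1000 m; β in km⁻¹ = β in m⁻¹ × 1000):
Set φ₀ₐ e^(−βₐZ) = φ₀ᵦ e^(−βᵦZ) ⇒ ln(φ₀ₐ/φ₀ᵦ) = (βₐ − βᵦ)·Z
Z = ln(0.63/0.49) / (0.67 − 0.41) = 0.2513 / 0.26 = 0.967 km

970 m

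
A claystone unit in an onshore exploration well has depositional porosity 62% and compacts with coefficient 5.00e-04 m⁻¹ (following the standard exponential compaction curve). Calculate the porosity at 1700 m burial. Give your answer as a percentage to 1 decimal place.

Working in km (1 km = 1000 m; β in km⁻¹ = β in m⁻¹ × 1000):
φ = φ₀·exp(−β·Z) = 0.62 × exp(−0.5 × 1.7) = 0.62 × exp(−0.85)
  = 0.62 × 0.4274 = 0.2650

26.5%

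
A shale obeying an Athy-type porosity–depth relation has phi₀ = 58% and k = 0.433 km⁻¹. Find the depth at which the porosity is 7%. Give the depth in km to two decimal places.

4.88 km

Invert Athy's law: z = ln(phi₀/phi) / k
z = ln(0.58/0.07) / 0.433 = ln(8.286) / 0.433 = 2.1145 / 0.433 = 4.883 km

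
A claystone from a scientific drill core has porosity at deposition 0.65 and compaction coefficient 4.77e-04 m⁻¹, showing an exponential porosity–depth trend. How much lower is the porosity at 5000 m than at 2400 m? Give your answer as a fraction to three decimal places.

Working in km (1 km = 1000 m; k in km⁻¹ = k in m⁻¹ × 1000):
phi(2.4) = 0.65·e^(−0.477×2.4) = 0.2069
phi(5) = 0.65·e^(−0.477×5) = 0.0599
Δphi = 0.2069 − 0.0599 = 0.1470

0.147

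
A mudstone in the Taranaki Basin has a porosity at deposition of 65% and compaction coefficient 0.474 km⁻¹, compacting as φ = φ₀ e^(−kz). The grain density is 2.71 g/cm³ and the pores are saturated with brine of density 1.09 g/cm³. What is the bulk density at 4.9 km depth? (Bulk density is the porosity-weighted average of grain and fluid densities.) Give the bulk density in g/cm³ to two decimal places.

2.61 g/cm³

Porosity at depth: φ = 0.65·exp(−0.474×4.9) = 0.65×0.0980 = 0.0637
Bulk density: ρ_b = (1−φ)ρ_g + φ·ρ_f = 0.9363×2.71 + 0.0637×1.09
       = 2.537 + 0.069 = 2.607 g/cm³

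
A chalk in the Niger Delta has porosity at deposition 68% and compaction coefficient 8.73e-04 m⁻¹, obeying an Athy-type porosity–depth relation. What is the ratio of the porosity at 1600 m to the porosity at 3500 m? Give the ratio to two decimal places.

Working in km (1 km = 1000 m; k in km⁻¹ = k in m⁻¹ × 1000):
n(Z₁)/n(Z₂) = e^(−k·Z₁)/e^(−k·Z₂) = e^{k(Z₂−Z₁)}
= exp(0.873 × 1.9) = exp(1.659) = 5.2525

5.25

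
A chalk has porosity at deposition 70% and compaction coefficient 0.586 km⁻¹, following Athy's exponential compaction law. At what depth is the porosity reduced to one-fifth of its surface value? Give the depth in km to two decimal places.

2.75 km

n/n₀ = 1/5 ⇒ exp(−β·d) = 1/5 ⇒ d = ln(5) / β
d = 1.6094 / 0.586 = 2.746 km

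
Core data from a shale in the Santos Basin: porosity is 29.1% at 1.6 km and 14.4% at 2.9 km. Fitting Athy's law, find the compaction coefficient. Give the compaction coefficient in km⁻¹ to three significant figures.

Athy: phi(z) = phi₀ e^(−cz) ⇒ phi₁/phi₂ = e^{c(z₂−z₁)} ⇒ c = ln(phi₁/phi₂)/(z₂−z₁)
c = ln(0.291/0.144) / (2.9 − 1.6) = ln(2.021) / 1.3 = 0.7035 / 1.3 = 0.5412 km⁻¹

0.541 km⁻¹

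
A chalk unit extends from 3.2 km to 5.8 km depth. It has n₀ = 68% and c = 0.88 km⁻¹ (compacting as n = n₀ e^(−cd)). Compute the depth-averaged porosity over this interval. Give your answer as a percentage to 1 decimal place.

1.6%

⟨n⟩ = (1/(d₂−d₁)) ∫ n₀ e^(−cd) dd = n₀·(e^(−c·d₁) − e^(−c·d₂)) / (c·(d₂−d₁))
e^(−0.88×3.2) = 0.0598; e^(−0.88×5.8) = 0.0061
⟨n⟩ = 0.68 × (0.0598 − 0.0061) / (0.88 × 2.6) = 0.68 × 0.0235 = 0.0160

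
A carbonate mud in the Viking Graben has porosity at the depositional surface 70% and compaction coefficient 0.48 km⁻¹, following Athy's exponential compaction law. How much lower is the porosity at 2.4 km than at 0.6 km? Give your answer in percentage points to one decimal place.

φ(0.6) = 0.7·e^(−0.48×0.6) = 0.5248
φ(2.4) = 0.7·e^(−0.48×2.4) = 0.2212
Δφ = 0.5248 − 0.2212 = 0.3036

30.4 percentage points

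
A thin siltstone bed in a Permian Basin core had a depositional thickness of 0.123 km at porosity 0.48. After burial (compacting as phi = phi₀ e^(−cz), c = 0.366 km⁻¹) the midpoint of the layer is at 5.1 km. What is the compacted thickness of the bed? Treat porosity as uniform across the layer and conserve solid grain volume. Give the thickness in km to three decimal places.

Porosity at 5.1 km: phi = 0.48·exp(−0.366×5.1) = 0.0742
Solid-volume conservation: h(1−phi) = h₀(1−phi₀) ⇒ h = h₀·(1−phi₀)/(1−phi)
h = 0.123 × (1 − 0.48)/(1 − 0.0742) = 0.123 × 0.5617 = 0.0691 km

0.069 km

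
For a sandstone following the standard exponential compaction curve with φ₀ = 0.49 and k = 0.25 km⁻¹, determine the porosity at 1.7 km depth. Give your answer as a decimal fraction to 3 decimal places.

φ = φ₀·exp(−k·z) = 0.49 × exp(−0.25 × 1.7) = 0.49 × exp(−0.425)
  = 0.49 × 0.6538 = 0.3203

0.320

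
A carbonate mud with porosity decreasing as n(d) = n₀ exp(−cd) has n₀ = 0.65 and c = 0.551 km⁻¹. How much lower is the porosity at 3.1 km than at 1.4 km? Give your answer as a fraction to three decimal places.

n(1.4) = 0.65·e^(−0.551×1.4) = 0.3005
n(3.1) = 0.65·e^(−0.551×3.1) = 0.1178
Δn = 0.3005 − 0.1178 = 0.1828

0.183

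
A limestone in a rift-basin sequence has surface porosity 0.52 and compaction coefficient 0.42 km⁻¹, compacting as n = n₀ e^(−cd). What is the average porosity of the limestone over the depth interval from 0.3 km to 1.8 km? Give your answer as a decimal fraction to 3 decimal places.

0.340

⟨n⟩ = (1/(d₂−d₁)) ∫ n₀ e^(−cd) dd = n₀·(e^(−c·d₁) − e^(−c·d₂)) / (c·(d₂−d₁))
e^(−0.42×0.3) = 0.8816; e^(−0.42×1.8) = 0.4695
⟨n⟩ = 0.52 × (0.8816 − 0.4695) / (0.42 × 1.5) = 0.52 × 0.6541 = 0.3401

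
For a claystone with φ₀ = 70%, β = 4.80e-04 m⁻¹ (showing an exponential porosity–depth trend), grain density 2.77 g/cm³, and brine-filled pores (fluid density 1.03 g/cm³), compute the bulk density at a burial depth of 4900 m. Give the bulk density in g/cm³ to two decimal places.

2.65 g/cm³

Working in km (1 km = 1000 m; β in km⁻¹ = β in m⁻¹ × 1000):
Porosity at depth: φ = 0.7·exp(−0.48×4.9) = 0.7×0.0952 = 0.0666
Bulk density: ρ_b = (1−φ)ρ_g + φ·ρ_f = 0.9334×2.77 + 0.0666×1.03
       = 2.585 + 0.069 = 2.654 g/cm³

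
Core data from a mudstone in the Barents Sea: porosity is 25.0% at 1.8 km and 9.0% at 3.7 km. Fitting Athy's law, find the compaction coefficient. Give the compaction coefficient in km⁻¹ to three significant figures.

Athy: φ(z) = φ₀ e^(−kz) ⇒ φ₁/φ₂ = e^{k(z₂−z₁)} ⇒ k = ln(φ₁/φ₂)/(z₂−z₁)
k = ln(0.25/0.09) / (3.7 − 1.8) = ln(2.778) / 1.9 = 1.0217 / 1.9 = 0.5377 km⁻¹

0.538 km⁻¹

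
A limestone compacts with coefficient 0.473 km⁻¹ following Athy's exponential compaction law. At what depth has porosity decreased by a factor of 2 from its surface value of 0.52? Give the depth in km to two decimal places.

1.47 km

φ/φ₀ = 1/2 ⇒ exp(−β·Z) = 1/2 ⇒ Z = ln(2) / β
Z = 0.6931 / 0.473 = 1.465 km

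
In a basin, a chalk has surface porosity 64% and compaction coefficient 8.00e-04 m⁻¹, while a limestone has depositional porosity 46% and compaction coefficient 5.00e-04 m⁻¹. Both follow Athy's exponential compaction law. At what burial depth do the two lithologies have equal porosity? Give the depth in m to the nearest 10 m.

1100 m

Working in km (1 km = 1000 m; c in km⁻¹ = c in m⁻¹ × 1000):
Set φ₀ₐ e^(−cₐz) = φ₀ᵦ e^(−cᵦz) ⇒ ln(φ₀ₐ/φ₀ᵦ) = (cₐ − cᵦ)·z
z = ln(0.64/0.46) / (0.8 − 0.5) = 0.3302 / 0.3 = 1.101 km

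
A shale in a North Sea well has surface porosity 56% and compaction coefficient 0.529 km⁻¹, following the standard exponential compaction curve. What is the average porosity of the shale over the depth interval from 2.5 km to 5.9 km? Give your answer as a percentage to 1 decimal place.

6.9%

⟨phi⟩ = (1/(d₂−d₁)) ∫ phi₀ e^(−cd) dd = phi₀·(e^(−c·d₁) − e^(−c·d₂)) / (c·(d₂−d₁))
e^(−0.529×2.5) = 0.2665; e^(−0.529×5.9) = 0.0441
⟨phi⟩ = 0.56 × (0.2665 − 0.0441) / (0.529 × 3.4) = 0.56 × 0.1236 = 0.0692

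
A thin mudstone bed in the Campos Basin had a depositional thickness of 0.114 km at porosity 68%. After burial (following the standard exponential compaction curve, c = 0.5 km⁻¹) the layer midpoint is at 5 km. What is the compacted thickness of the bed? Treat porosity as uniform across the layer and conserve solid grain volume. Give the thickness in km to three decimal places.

Porosity at 5 km: φ = 0.68·exp(−0.5×5) = 0.0558
Solid-volume conservation: h(1−φ) = h₀(1−φ₀) ⇒ h = h₀·(1−φ₀)/(1−φ)
h = 0.114 × (1 − 0.68)/(1 − 0.0558) = 0.114 × 0.3389 = 0.0386 km

0.039 km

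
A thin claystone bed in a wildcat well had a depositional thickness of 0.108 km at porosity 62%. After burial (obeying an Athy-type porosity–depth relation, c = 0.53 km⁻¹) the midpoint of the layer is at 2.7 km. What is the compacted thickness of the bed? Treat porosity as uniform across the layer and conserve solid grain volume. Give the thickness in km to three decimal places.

0.048 km

Porosity at 2.7 km: phi = 0.62·exp(−0.53×2.7) = 0.1482
Solid-volume conservation: h(1−phi) = h₀(1−phi₀) ⇒ h = h₀·(1−phi₀)/(1−phi)
h = 0.108 × (1 − 0.62)/(1 − 0.1482) = 0.108 × 0.4461 = 0.0482 km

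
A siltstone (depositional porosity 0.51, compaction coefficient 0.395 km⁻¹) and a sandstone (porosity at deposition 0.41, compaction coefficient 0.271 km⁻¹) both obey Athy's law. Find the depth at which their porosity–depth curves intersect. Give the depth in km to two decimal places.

Set n₀ₐ e^(−kₐz) = n₀ᵦ e^(−kᵦz) ⇒ ln(n₀ₐ/n₀ᵦ) = (kₐ − kᵦ)·z
z = ln(0.51/0.41) / (0.395 − 0.271) = 0.2183 / 0.124 = 1.760 km

1.76 km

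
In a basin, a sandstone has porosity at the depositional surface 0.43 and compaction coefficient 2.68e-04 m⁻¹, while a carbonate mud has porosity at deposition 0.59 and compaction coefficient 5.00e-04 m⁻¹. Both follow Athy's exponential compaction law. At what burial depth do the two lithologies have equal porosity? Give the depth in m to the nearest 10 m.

1360 m

Working in km (1 km = 1000 m; k in km⁻¹ = k in m⁻¹ × 1000):
Set phi₀ₐ e^(−kₐz) = phi₀ᵦ e^(−kᵦz) ⇒ ln(phi₀ₐ/phi₀ᵦ) = (kₐ − kᵦ)·z
z = ln(0.43/0.59) / (0.268 − 0.5) = -0.3163 / -0.232 = 1.364 km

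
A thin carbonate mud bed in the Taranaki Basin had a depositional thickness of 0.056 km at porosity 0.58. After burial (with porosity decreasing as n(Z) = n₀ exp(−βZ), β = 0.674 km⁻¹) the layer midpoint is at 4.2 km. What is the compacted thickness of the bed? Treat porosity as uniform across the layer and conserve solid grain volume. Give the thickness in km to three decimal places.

Porosity at 4.2 km: n = 0.58·exp(−0.674×4.2) = 0.0342
Solid-volume conservation: h(1−n) = h₀(1−n₀) ⇒ h = h₀·(1−n₀)/(1−n)
h = 0.056 × (1 − 0.58)/(1 − 0.0342) = 0.056 × 0.4349 = 0.0244 km

0.024 km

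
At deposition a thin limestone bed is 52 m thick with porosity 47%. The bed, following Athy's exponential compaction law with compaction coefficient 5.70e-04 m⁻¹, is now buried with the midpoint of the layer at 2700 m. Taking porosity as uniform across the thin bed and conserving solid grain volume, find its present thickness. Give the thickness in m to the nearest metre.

Working in km (1 km = 1000 m; c in km⁻¹ = c in m⁻¹ × 1000):
Porosity at 2.7 km: n = 0.47·exp(−0.57×2.7) = 0.1009
Solid-volume conservation: h(1−n) = h₀(1−n₀) ⇒ h = h₀·(1−n₀)/(1−n)
h = 0.052 × (1 − 0.47)/(1 − 0.1009) = 0.052 × 0.5895 = 0.0307 km

31 m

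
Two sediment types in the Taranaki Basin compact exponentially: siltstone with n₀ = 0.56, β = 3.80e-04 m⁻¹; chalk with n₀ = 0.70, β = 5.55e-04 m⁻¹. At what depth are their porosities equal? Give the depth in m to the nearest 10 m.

1280 m

Working in km (1 km = 1000 m; β in km⁻¹ = β in m⁻¹ × 1000):
Set n₀ₐ e^(−βₐd) = n₀ᵦ e^(−βᵦd) ⇒ ln(n₀ₐ/n₀ᵦ) = (βₐ − βᵦ)·d
d = ln(0.56/0.7) / (0.38 − 0.555) = -0.2231 / -0.175 = 1.275 km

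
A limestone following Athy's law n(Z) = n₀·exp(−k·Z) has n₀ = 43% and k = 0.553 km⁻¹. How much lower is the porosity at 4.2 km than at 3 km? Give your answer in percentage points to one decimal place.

4.0 percentage points

n(3) = 0.43·e^(−0.553×3) = 0.0818
n(4.2) = 0.43·e^(−0.553×4.2) = 0.0421
Δn = 0.0818 − 0.0421 = 0.0397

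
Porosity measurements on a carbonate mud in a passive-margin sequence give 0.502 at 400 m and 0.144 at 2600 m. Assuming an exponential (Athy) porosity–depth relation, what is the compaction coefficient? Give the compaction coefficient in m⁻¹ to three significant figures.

0.000568 m⁻¹

Working in km (1 km = 1000 m; k in km⁻¹ = k in m⁻¹ × 1000):
Athy: n(z) = n₀ e^(−kz) ⇒ n₁/n₂ = e^{k(z₂−z₁)} ⇒ k = ln(n₁/n₂)/(z₂−z₁)
k = ln(0.502/0.144) / (2.6 − 0.4) = ln(3.486) / 2.2 = 1.2488 / 2.2 = 0.5676 km⁻¹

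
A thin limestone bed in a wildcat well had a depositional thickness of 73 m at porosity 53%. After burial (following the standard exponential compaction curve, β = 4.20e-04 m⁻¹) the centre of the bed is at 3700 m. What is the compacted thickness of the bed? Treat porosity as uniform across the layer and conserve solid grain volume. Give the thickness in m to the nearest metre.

Working in km (1 km = 1000 m; β in km⁻¹ = β in m⁻¹ × 1000):
Porosity at 3.7 km: n = 0.53·exp(−0.42×3.7) = 0.1120
Solid-volume conservation: h(1−n) = h₀(1−n₀) ⇒ h = h₀·(1−n₀)/(1−n)
h = 0.073 × (1 − 0.53)/(1 − 0.1120) = 0.073 × 0.5293 = 0.0386 km

39 m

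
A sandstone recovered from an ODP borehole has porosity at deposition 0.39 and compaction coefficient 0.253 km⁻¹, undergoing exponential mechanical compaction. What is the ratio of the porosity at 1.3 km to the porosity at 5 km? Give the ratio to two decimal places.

2.55

n(Z₁)/n(Z₂) = e^(−k·Z₁)/e^(−k·Z₂) = e^{k(Z₂−Z₁)}
= exp(0.253 × 3.7) = exp(0.9361) = 2.5500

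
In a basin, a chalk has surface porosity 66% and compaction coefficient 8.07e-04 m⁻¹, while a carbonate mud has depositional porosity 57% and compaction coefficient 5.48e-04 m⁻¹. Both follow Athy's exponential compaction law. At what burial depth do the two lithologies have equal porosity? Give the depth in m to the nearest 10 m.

Working in km (1 km = 1000 m; c in km⁻¹ = c in m⁻¹ × 1000):
Set n₀ₐ e^(−cₐd) = n₀ᵦ e^(−cᵦd) ⇒ ln(n₀ₐ/n₀ᵦ) = (cₐ − cᵦ)·d
d = ln(0.66/0.57) / (0.807 − 0.548) = 0.1466 / 0.259 = 0.566 km

570 m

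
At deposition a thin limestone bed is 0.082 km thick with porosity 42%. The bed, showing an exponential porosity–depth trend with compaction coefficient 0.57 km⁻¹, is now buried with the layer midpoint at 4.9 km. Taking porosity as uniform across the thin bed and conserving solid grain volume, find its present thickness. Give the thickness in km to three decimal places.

0.049 km

Porosity at 4.9 km: phi = 0.42·exp(−0.57×4.9) = 0.0257
Solid-volume conservation: h(1−phi) = h₀(1−phi₀) ⇒ h = h₀·(1−phi₀)/(1−phi)
h = 0.082 × (1 − 0.42)/(1 − 0.0257) = 0.082 × 0.5953 = 0.0488 km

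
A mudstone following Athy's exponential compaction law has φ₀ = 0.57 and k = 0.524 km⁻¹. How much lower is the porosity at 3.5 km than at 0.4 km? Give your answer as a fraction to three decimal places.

0.371

φ(0.4) = 0.57·e^(−0.524×0.4) = 0.4622
φ(3.5) = 0.57·e^(−0.524×3.5) = 0.0911
Δφ = 0.4622 − 0.0911 = 0.3711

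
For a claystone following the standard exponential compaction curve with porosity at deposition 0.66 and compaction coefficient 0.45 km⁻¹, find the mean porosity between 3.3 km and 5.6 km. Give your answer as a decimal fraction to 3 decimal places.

0.093

⟨phi⟩ = (1/(Z₂−Z₁)) ∫ phi₀ e^(−cZ) dZ = phi₀·(e^(−c·Z₁) − e^(−c·Z₂)) / (c·(Z₂−Z₁))
e^(−0.45×3.3) = 0.2265; e^(−0.45×5.6) = 0.0805
⟨phi⟩ = 0.66 × (0.2265 − 0.0805) / (0.45 × 2.3) = 0.66 × 0.1411 = 0.0931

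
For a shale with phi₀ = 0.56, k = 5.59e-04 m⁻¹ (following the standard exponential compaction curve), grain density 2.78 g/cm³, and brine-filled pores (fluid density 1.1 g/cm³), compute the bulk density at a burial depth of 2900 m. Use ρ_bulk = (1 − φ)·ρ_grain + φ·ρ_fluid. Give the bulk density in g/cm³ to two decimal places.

Working in km (1 km = 1000 m; k in km⁻¹ = k in m⁻¹ × 1000):
Porosity at depth: phi = 0.56·exp(−0.559×2.9) = 0.56×0.1977 = 0.1107
Bulk density: ρ_b = (1−phi)ρ_g + phi·ρ_f = 0.8893×2.78 + 0.1107×1.1
       = 2.472 + 0.122 = 2.594 g/cm³

2.59 g/cm³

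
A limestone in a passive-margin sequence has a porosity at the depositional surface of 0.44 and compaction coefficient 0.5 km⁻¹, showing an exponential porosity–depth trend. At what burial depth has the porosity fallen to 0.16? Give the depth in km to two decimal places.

2.02 km

Invert Athy's law: Z = ln(φ₀/φ) / k
Z = ln(0.44/0.16) / 0.5 = ln(2.75) / 0.5 = 1.0116 / 0.5 = 2.023 km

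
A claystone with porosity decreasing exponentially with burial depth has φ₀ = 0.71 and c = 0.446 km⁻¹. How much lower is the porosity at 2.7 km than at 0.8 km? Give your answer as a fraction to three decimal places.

0.284

φ(0.8) = 0.71·e^(−0.446×0.8) = 0.4969
φ(2.7) = 0.71·e^(−0.446×2.7) = 0.2130
Δφ = 0.4969 − 0.2130 = 0.2840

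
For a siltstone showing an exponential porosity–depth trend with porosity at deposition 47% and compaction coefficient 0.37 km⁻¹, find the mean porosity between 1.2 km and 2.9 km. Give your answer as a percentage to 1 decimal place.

⟨n⟩ = (1/(z₂−z₁)) ∫ n₀ e^(−βz) dz = n₀·(e^(−β·z₁) − e^(−β·z₂)) / (β·(z₂−z₁))
e^(−0.37×1.2) = 0.6415; e^(−0.37×2.9) = 0.3420
⟨n⟩ = 0.47 × (0.6415 − 0.3420) / (0.37 × 1.7) = 0.47 × 0.4761 = 0.2238

22.4%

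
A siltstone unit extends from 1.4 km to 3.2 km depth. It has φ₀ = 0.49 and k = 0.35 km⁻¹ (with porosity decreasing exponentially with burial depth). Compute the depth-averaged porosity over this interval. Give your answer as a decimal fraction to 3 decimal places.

⟨φ⟩ = (1/(d₂−d₁)) ∫ φ₀ e^(−kd) dd = φ₀·(e^(−k·d₁) − e^(−k·d₂)) / (k·(d₂−d₁))
e^(−0.35×1.4) = 0.6126; e^(−0.35×3.2) = 0.3263
⟨φ⟩ = 0.49 × (0.6126 − 0.3263) / (0.35 × 1.8) = 0.49 × 0.4545 = 0.2227

0.223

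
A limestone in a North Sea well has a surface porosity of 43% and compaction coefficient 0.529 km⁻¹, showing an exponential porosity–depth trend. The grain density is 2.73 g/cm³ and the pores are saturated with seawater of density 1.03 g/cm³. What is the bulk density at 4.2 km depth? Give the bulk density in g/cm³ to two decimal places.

2.65 g/cm³

Porosity at depth: n = 0.43·exp(−0.529×4.2) = 0.43×0.1084 = 0.0466
Bulk density: ρ_b = (1−n)ρ_g + n·ρ_f = 0.9534×2.73 + 0.0466×1.03
       = 2.603 + 0.048 = 2.651 g/cm³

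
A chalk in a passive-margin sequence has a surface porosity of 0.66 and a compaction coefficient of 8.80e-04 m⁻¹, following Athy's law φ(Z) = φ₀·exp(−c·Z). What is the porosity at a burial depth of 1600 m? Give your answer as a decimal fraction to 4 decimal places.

Working in km (1 km = 1000 m; c in km⁻¹ = c in m⁻¹ × 1000):
φ = φ₀·exp(−c·Z) = 0.66 × exp(−0.88 × 1.6) = 0.66 × exp(−1.408)
  = 0.66 × 0.2446 = 0.1615

0.1615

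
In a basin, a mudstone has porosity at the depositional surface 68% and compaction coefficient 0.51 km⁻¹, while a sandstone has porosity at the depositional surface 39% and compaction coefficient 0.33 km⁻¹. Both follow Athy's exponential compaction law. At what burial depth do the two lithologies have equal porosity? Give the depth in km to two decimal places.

3.09 km

Set phi₀ₐ e^(−kₐd) = phi₀ᵦ e^(−kᵦd) ⇒ ln(phi₀ₐ/phi₀ᵦ) = (kₐ − kᵦ)·d
d = ln(0.68/0.39) / (0.51 − 0.33) = 0.5559 / 0.18 = 3.089 km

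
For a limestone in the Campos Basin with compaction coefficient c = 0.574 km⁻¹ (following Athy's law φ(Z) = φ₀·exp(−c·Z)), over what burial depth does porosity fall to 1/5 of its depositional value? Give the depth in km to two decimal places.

2.80 km

φ/φ₀ = 1/5 ⇒ exp(−c·Z) = 1/5 ⇒ Z = ln(5) / c
Z = 1.6094 / 0.574 = 2.804 km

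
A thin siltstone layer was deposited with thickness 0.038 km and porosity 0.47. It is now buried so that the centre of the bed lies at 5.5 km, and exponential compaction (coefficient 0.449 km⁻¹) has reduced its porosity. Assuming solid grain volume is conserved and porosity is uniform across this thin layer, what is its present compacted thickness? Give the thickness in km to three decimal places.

Porosity at 5.5 km: n = 0.47·exp(−0.449×5.5) = 0.0398
Solid-volume conservation: h(1−n) = h₀(1−n₀) ⇒ h = h₀·(1−n₀)/(1−n)
h = 0.038 × (1 − 0.47)/(1 − 0.0398) = 0.038 × 0.5520 = 0.0210 km

0.021 km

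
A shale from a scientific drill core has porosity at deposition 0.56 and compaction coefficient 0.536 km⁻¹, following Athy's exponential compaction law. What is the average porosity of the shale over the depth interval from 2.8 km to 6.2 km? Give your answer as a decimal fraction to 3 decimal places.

⟨n⟩ = (1/(z₂−z₁)) ∫ n₀ e^(−βz) dz = n₀·(e^(−β·z₁) − e^(−β·z₂)) / (β·(z₂−z₁))
e^(−0.536×2.8) = 0.2230; e^(−0.536×6.2) = 0.0360
⟨n⟩ = 0.56 × (0.2230 − 0.0360) / (0.536 × 3.4) = 0.56 × 0.1026 = 0.0574

0.057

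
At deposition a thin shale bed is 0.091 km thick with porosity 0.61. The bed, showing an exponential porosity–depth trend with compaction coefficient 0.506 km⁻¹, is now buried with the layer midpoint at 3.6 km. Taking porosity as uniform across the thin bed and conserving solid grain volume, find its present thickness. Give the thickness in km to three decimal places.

Porosity at 3.6 km: n = 0.61·exp(−0.506×3.6) = 0.0987
Solid-volume conservation: h(1−n) = h₀(1−n₀) ⇒ h = h₀·(1−n₀)/(1−n)
h = 0.091 × (1 − 0.61)/(1 − 0.0987) = 0.091 × 0.4327 = 0.0394 km

0.039 km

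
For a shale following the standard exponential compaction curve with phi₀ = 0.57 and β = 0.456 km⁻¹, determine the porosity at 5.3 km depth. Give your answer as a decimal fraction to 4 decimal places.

0.0508

phi = phi₀·exp(−β·d) = 0.57 × exp(−0.456 × 5.3) = 0.57 × exp(−2.417)
  = 0.57 × 0.0892 = 0.0508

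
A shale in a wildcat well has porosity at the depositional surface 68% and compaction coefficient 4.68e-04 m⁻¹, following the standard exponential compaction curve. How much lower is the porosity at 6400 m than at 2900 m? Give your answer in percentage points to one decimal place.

Working in km (1 km = 1000 m; k in km⁻¹ = k in m⁻¹ × 1000):
n(2.9) = 0.68·e^(−0.468×2.9) = 0.1750
n(6.4) = 0.68·e^(−0.468×6.4) = 0.0340
Δn = 0.1750 − 0.0340 = 0.1410

14.1 percentage points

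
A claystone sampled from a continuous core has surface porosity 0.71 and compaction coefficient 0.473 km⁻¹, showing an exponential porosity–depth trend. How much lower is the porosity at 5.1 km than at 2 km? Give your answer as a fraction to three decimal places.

0.212

φ(2) = 0.71·e^(−0.473×2) = 0.2757
φ(5.1) = 0.71·e^(−0.473×5.1) = 0.0636
Δφ = 0.2757 − 0.0636 = 0.2121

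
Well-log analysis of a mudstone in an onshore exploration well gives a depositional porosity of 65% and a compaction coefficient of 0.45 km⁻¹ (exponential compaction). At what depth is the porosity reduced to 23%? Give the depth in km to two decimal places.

Invert Athy's law: d = ln(phi₀/phi) / β
d = ln(0.65/0.23) / 0.45 = ln(2.826) / 0.45 = 1.0389 / 0.45 = 2.309 km

2.31 km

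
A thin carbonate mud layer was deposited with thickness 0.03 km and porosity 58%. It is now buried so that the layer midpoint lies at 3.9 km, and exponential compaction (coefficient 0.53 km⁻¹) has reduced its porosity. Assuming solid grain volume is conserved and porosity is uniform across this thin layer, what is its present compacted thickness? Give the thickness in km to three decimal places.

Porosity at 3.9 km: φ = 0.58·exp(−0.53×3.9) = 0.0734
Solid-volume conservation: h(1−φ) = h₀(1−φ₀) ⇒ h = h₀·(1−φ₀)/(1−φ)
h = 0.03 × (1 − 0.58)/(1 − 0.0734) = 0.03 × 0.4533 = 0.0136 km

0.014 km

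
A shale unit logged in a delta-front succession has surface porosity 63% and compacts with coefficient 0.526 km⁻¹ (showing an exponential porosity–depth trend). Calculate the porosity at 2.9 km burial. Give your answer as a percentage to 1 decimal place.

13.7%

n = n₀·exp(−k·z) = 0.63 × exp(−0.526 × 2.9) = 0.63 × exp(−1.525)
  = 0.63 × 0.2175 = 0.1370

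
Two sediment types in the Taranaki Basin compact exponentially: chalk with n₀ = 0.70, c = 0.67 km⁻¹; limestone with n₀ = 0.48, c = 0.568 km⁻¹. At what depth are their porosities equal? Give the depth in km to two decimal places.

Set n₀ₐ e^(−cₐd) = n₀ᵦ e^(−cᵦd) ⇒ ln(n₀ₐ/n₀ᵦ) = (cₐ − cᵦ)·d
d = ln(0.7/0.48) / (0.67 − 0.568) = 0.3773 / 0.102 = 3.699 km

3.70 km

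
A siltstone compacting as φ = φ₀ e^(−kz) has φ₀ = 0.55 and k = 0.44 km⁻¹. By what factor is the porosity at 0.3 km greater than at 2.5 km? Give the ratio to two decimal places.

φ(z₁)/φ(z₂) = e^(−k·z₁)/e^(−k·z₂) = e^{k(z₂−z₁)}
= exp(0.44 × 2.2) = exp(0.968) = 2.6327

2.63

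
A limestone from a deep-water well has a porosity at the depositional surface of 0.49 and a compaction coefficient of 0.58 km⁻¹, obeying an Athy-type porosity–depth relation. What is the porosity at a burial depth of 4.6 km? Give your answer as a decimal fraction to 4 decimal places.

0.0340

φ = φ₀·exp(−k·Z) = 0.49 × exp(−0.58 × 4.6) = 0.49 × exp(−2.668)
  = 0.49 × 0.0694 = 0.0340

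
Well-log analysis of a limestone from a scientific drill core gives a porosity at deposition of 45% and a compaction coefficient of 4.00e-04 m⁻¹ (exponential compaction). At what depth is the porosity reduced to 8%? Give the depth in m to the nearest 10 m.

Working in km (1 km = 1000 m; β in km⁻¹ = β in m⁻¹ × 1000):
Invert Athy's law: z = ln(n₀/n) / β
z = ln(0.45/0.08) / 0.4 = ln(5.625) / 0.4 = 1.7272 / 0.4 = 4.318 km

4320 m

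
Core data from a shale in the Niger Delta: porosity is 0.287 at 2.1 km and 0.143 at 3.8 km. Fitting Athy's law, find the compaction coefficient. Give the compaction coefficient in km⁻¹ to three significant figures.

0.410 km⁻¹

Athy: n(d) = n₀ e^(−cd) ⇒ n₁/n₂ = e^{c(d₂−d₁)} ⇒ c = ln(n₁/n₂)/(d₂−d₁)
c = ln(0.287/0.143) / (3.8 − 2.1) = ln(2.007) / 1.7 = 0.6966 / 1.7 = 0.4098 km⁻¹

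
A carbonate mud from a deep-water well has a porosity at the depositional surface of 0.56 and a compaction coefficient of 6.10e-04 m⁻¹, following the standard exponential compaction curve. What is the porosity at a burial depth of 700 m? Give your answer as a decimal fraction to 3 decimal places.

Working in km (1 km = 1000 m; k in km⁻¹ = k in m⁻¹ × 1000):
phi = phi₀·exp(−k·z) = 0.56 × exp(−0.61 × 0.7) = 0.56 × exp(−0.427)
  = 0.56 × 0.6525 = 0.3654

0.365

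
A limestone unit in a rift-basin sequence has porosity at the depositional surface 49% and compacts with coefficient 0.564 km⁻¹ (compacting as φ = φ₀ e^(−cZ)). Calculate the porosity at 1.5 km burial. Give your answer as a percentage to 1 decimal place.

21.0%

φ = φ₀·exp(−c·Z) = 0.49 × exp(−0.564 × 1.5) = 0.49 × exp(−0.846)
  = 0.49 × 0.4291 = 0.2103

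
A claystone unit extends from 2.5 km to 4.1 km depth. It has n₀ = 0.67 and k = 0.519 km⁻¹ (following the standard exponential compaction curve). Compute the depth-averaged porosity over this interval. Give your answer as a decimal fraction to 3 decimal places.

0.124

⟨n⟩ = (1/(Z₂−Z₁)) ∫ n₀ e^(−kZ) dZ = n₀·(e^(−k·Z₁) − e^(−k·Z₂)) / (k·(Z₂−Z₁))
e^(−0.519×2.5) = 0.2732; e^(−0.519×4.1) = 0.1191
⟨n⟩ = 0.67 × (0.2732 − 0.1191) / (0.519 × 1.6) = 0.67 × 0.1856 = 0.1244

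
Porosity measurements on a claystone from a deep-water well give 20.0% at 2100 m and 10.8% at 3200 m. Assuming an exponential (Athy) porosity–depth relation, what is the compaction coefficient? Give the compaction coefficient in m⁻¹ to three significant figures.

0.000560 m⁻¹

Working in km (1 km = 1000 m; k in km⁻¹ = k in m⁻¹ × 1000):
Athy: phi(z) = phi₀ e^(−kz) ⇒ phi₁/phi₂ = e^{k(z₂−z₁)} ⇒ k = ln(phi₁/phi₂)/(z₂−z₁)
k = ln(0.2/0.108) / (3.2 − 2.1) = ln(1.852) / 1.1 = 0.6162 / 1.1 = 0.5602 km⁻¹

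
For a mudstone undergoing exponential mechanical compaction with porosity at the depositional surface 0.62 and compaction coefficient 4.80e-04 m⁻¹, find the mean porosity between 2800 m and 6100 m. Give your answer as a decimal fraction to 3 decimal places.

0.081

Working in km (1 km = 1000 m; β in km⁻¹ = β in m⁻¹ × 1000):
⟨phi⟩ = (1/(d₂−d₁)) ∫ phi₀ e^(−βd) dd = phi₀·(e^(−β·d₁) − e^(−β·d₂)) / (β·(d₂−d₁))
e^(−0.48×2.8) = 0.2608; e^(−0.48×6.1) = 0.0535
⟨phi⟩ = 0.62 × (0.2608 − 0.0535) / (0.48 × 3.3) = 0.62 × 0.1309 = 0.0811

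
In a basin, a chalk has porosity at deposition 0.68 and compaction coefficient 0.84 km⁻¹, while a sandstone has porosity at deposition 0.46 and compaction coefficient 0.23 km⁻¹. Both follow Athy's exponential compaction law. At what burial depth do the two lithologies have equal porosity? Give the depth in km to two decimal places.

Set φ₀ₐ e^(−βₐZ) = φ₀ᵦ e^(−βᵦZ) ⇒ ln(φ₀ₐ/φ₀ᵦ) = (βₐ − βᵦ)·Z
Z = ln(0.68/0.46) / (0.84 − 0.23) = 0.3909 / 0.61 = 0.641 km

0.64 km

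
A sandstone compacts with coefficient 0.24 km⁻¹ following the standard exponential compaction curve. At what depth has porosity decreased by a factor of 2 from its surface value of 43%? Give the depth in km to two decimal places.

2.89 km

n/n₀ = 1/2 ⇒ exp(−c·d) = 1/2 ⇒ d = ln(2) / c
d = 0.6931 / 0.24 = 2.888 km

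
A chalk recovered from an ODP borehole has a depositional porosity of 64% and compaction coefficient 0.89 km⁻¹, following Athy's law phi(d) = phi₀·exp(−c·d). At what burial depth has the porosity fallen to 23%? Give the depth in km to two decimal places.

Invert Athy's law: d = ln(phi₀/phi) / c
d = ln(0.64/0.23) / 0.89 = ln(2.783) / 0.89 = 1.0234 / 0.89 = 1.150 km

1.15 km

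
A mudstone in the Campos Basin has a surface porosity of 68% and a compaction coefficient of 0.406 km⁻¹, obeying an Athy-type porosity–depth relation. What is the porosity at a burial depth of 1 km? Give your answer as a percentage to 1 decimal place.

45.3%

n = n₀·exp(−c·d) = 0.68 × exp(−0.406 × 1) = 0.68 × exp(−0.406)
  = 0.68 × 0.6663 = 0.4531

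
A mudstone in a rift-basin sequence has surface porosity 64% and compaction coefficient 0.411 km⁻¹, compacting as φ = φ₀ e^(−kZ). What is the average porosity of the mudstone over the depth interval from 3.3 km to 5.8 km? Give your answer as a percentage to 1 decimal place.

⟨φ⟩ = (1/(Z₂−Z₁)) ∫ φ₀ e^(−kZ) dZ = φ₀·(e^(−k·Z₁) − e^(−k·Z₂)) / (k·(Z₂−Z₁))
e^(−0.411×3.3) = 0.2576; e^(−0.411×5.8) = 0.0922
⟨φ⟩ = 0.64 × (0.2576 − 0.0922) / (0.411 × 2.5) = 0.64 × 0.1610 = 0.1030

10.3%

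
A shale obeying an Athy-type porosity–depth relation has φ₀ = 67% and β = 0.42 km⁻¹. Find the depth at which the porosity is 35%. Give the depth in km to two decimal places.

1.55 km

Invert Athy's law: d = ln(φ₀/φ) / β
d = ln(0.67/0.35) / 0.42 = ln(1.914) / 0.42 = 0.6493 / 0.42 = 1.546 km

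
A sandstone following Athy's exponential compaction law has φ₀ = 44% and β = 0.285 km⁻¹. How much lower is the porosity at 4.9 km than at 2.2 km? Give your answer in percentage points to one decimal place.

12.6 percentage points

φ(2.2) = 0.44·e^(−0.285×2.2) = 0.2350
φ(4.9) = 0.44·e^(−0.285×4.9) = 0.1089
Δφ = 0.2350 − 0.1089 = 0.1262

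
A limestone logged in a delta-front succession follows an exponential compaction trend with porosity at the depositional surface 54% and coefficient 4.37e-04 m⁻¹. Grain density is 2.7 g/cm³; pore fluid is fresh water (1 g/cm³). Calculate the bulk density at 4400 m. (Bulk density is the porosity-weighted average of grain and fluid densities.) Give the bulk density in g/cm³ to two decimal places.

Working in km (1 km = 1000 m; k in km⁻¹ = k in m⁻¹ × 1000):
Porosity at depth: φ = 0.54·exp(−0.437×4.4) = 0.54×0.1462 = 0.0789
Bulk density: ρ_b = (1−φ)ρ_g + φ·ρ_f = 0.9211×2.7 + 0.0789×1
       = 2.487 + 0.079 = 2.566 g/cm³

2.57 g/cm³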